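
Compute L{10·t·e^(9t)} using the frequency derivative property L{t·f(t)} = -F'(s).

L{e^(9t)} = 1/(s-9). By frequency derivative: L{t·e^(9t)} = -d/ds[1/(s-9)] = -(-1)/(s-9)² = 1/(s-9)². Then L{10·t·e^(9t)} = 10·1/(s-9)² = 10/(s-9)²

Final answer: 10/(s-9)²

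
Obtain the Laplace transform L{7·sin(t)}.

L{sin(ωt)} = ω/(s² + ω²), so L{sin(t)} = 1/(s² + 1). Then L{7·sin(t)} = 7·1/(s² + 1) = 7/(s² + 1)

Final answer: 7/(s² + 1)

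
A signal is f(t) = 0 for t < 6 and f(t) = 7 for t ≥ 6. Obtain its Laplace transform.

f(t) = 7·u(t-6). L{u(t-6)} = e^(-6s)/s, so L{f(t)} = 7·e^(-6s)/s

Final answer: 7·e^(-6s)/s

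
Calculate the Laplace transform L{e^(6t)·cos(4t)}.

L{e^(at)·cos(ωt)} = (s-a)/((s-a)² + ω²), so L{e^(6t)·cos(4t)} = (s-6)/((s-6)² + 16)

Final answer: (s-6)/((s-6)² + 16)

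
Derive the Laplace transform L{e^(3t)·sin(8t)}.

L{e^(at)·sin(ωt)} = ω/((s-a)² + ω²), so L{e^(3t)·sin(8t)} = 8/((s-3)² + 64)

Final answer: 8/((s-3)² + 64)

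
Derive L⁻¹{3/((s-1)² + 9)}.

Form: b/((s-a)² + b²) → e^(at)sin(bt). With a=1, b=3

Final answer: e^t·sin(3t)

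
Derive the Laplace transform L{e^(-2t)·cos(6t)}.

L{e^(at)·cos(ωt)} = (s-a)/((s-a)² + ω²), so L{e^(-2t)·cos(6t)} = (s+2)/((s+2)² + 36)

Final answer: (s+2)/((s+2)² + 36)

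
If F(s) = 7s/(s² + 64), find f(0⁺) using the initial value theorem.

f(0⁺) = lim_{s→∞} s·7s/(s² + 64) = lim_{s→∞} 7s²/(s² + 64) = 7

Final answer: 7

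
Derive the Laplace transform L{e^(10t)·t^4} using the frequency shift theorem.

L{e^(at)·t^n} = n!/(s-a)^(n+1), so L{e^(10t)·t^4} = 24/(s-10)^5

Final answer: 24/(s-10)^5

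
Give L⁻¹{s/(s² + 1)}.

This is the form c·s/(s² + a²) with a = 1. L⁻¹ = cos(t)

Final answer: cos(t)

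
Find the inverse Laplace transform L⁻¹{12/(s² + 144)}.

L⁻¹{12/(s² + 144)} = sin(12t)

Final answer: sin(12t)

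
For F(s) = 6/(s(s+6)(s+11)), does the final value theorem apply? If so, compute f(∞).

Poles of sF(s) = 6/((s+6)(s+11)) are at s = -6 and s = -11, both in the left half-plane. Theorem applies. f(∞) = lim_{s→0} sF(s) = 6/(6·11) = 1/11

Final answer: 1/11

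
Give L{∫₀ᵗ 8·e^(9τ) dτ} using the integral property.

L{∫₀ᵗ f(τ)dτ} = F(s)/s with F(s) = 8/(s-9), so L{∫₀ᵗ 8·e^(9τ) dτ} = 8/(s(s-9))

Final answer: 8/(s(s-9))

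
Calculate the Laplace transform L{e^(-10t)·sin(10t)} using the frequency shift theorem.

Frequency shift: L{e^(at)f(t)} = F(s-a). L{e^(-10t)·sin(10t)} = 10/((s+10)² + 100)

Final answer: 10/((s+10)² + 100)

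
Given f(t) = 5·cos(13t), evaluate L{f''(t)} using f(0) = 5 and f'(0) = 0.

F(s) = 5s/(s² + 169). L{f''(t)} = s²F(s) - sf(0) - f'(0) = 5s³/(s² + 169) - 5s = (5s³ - 5s(s² + 169))/(s² + 169) = -845s/(s² + 169)

Final answer: -845s/(s² + 169)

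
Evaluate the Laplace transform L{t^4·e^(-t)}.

L{t^n·e^(at)} = n!/(s-a)^(n+1), so L{t^4·e^(-t)} = 24/(s+1)^5

Final answer: 24/(s+1)^5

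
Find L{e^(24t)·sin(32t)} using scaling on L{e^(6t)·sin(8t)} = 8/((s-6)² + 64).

Scaling with a=4: L{e^(24t)·sin(32t)} = (1/4) · 8/((s/4-6)² + 64). Simplifying: 32/((s-24)² + 1024)

Final answer: 32/((s-24)² + 1024)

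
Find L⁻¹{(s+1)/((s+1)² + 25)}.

Using frequency shift: L⁻¹{(s-a)/((s-a)² + b²)} = e^(at)cos(bt). Here a=-1, b=5

Final answer: e^(-t)·cos(5t)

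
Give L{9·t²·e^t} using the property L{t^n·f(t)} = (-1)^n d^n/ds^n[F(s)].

L{e^t} = 1/(s-1). d/ds[1/(s-1)] = -1/(s-1)². d²/ds²[1/(s-1)] = 2/(s-1)³. So L{t²·e^t} = (-1)² · 2/(s-1)³ = 2/(s-1)³. Then L{9·t²·e^t} = 9·2/(s-1)³ = 18/(s-1)³

Final answer: 18/(s-1)³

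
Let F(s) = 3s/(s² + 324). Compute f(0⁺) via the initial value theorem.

f(0⁺) = lim_{s→∞} s·3s/(s² + 324) = lim_{s→∞} 3s²/(s² + 324) = 3

Final answer: 3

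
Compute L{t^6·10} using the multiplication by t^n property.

L{10} = 10/s. d^1/ds^1[1/s] = -1/s². d^2/ds^2[1/s] = 2/s^3. d^3/ds^3[1/s] = -6/s^4. d^4/ds^4[1/s] = 24/s^5. d^5/ds^5[1/s] = -120/s^6. d^6/ds^6[1/s] = 720/s^7. So L{t^6} = (-1)^{6}·720/s^7 = 720/s^7. Then L{t^6·10} = 10·720/s^7 = 7200/s^7

Final answer: 7200/s^7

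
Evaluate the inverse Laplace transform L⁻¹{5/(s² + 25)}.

L⁻¹{5/(s² + 25)} = sin(5t)

Final answer: sin(5t)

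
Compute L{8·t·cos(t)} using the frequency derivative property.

L{cos(t)} = s/(s² + 1). Derivative: d/ds[s/(s² + 1)] = [(s² + 1) - s·2s]/(s² + 1)² = (1 - s²)/(s² + 1)². So L{t·cos(t)} = -F'(s) = (s² - 1)/(s² + 1)². Then L{8·t·cos(t)} = 8·(s² - 1)/(s² + 1)²

Final answer: 8·(s² - 1)/(s² + 1)²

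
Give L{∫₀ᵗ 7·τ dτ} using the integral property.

L{∫₀ᵗ f(τ)dτ} = F(s)/s with f(t) = 7t. F(s) = 7/s^2, so L{∫₀ᵗ 7·τ dτ} = (7/s^2)/s = 7/s^3. (Check: ∫₀ᵗ 7·τ dτ = 7t^2/2.)

Final answer: 7/s^3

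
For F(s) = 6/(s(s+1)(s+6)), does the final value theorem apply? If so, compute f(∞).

Poles of sF(s) = 6/((s+1)(s+6)) are at s = -1 and s = -6, both in the left half-plane. Theorem applies. f(∞) = lim_{s→0} sF(s) = 6/(1·6) = 1

Final answer: 1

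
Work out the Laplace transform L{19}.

L{19} = 19 · L{1} = 19/s

Final answer: 19/s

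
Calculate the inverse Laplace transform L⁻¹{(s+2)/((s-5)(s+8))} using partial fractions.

Using partial fractions, f(t) = (7e^(5t) + 6e^(-8t))/13

Final answer: (7e^(5t) + 6e^(-8t))/13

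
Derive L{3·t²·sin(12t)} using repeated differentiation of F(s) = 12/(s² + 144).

F(s) = 12/(s² + 144). F'(s) = -24s/(s² + 144)². F''(s) = -24(144 - 3s²)/(s² + 144)³ = (72s² - 3456)/(s² + 144)³. So L{t²·sin(12t)} = (-1)² F''(s) = (72s² - 3456)/(s² + 144)³. Then L{3·t²·sin(12t)} = 3·(72s² - 3456)/(s² + 144)³ = (216s² - 10368)/(s² + 144)³

Final answer: (216s² - 10368)/(s² + 144)³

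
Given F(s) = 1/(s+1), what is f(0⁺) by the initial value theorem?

f(0⁺) = lim_{s→∞} s·1/(s+1) = lim_{s→∞} s/(s+1) = 1

Final answer: 1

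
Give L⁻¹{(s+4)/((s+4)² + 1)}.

Using frequency shift: L⁻¹{(s-a)/((s-a)² + b²)} = e^(at)cos(bt). Here a=-4, b=1

Final answer: e^(-4t)·cos(t)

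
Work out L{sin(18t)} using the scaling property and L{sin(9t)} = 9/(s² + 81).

Using L{f(at)} = (1/a)F(s/a) with a=2: L{sin(18t)} = (1/2) · 9/((s/2)² + 81) = (1/2) · 9·4/(s² + 324) = 18/(s² + 324)

Final answer: 18/(s² + 324)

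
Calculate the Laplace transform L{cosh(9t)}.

L{cosh(ωt)} = s/(s² - ω²), so L{cosh(9t)} = s/(s² - 81)

Final answer: s/(s² - 81)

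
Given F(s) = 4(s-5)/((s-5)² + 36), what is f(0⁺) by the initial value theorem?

f(0⁺) = lim_{s→∞} sF(s) = lim_{s→∞} 4s(s-5)/((s-5)² + 36) = 4

Final answer: 4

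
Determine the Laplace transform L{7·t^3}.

L{t^n} = n!/s^(n+1), so L{t^3} = 6/s^4. Then L{7·t^3} = 7·6/s^4 = 42/s^4

Final answer: 42/s^4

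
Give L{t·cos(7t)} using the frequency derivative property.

L{cos(7t)} = s/(s² + 49). Derivative: d/ds[s/(s² + 49)] = [(s² + 49) - s·2s]/(s² + 49)² = (49 - s²)/(s² + 49)². So L{t·cos(7t)} = -F'(s) = (s² - 49)/(s² + 49)²

Final answer: (s² - 49)/(s² + 49)²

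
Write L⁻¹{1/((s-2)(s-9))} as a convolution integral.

1/((s-2)(s-9)) = (1/(s-2))·(1/(s-9)) = L{e^(2t)}·L{e^(9t)}. So f(t) = e^(2t)*e^(9t) = ∫₀ᵗ e^(2τ)·e^(9(t-τ)) dτ

Final answer: ∫₀ᵗ e^(2τ)·e^(9(t-τ)) dτ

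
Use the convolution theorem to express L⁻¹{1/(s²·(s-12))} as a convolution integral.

1/(s²·(s-12)) = (1/s^2)·(1/(s-12)) = L{t}·L{e^(12t)}. So f(t) = t*e^(12t) = ∫₀ᵗ τ·e^(12(t-τ)) dτ

Final answer: ∫₀ᵗ τ·e^(12(t-τ)) dτ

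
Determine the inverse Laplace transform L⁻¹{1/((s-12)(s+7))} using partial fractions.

Decompose: A/(s-12) + B/(s+7). A = 1/19, B = -1/19. f(t) = (e^(12t) - e^(-7t))/19

Final answer: (e^(12t) - e^(-7t))/19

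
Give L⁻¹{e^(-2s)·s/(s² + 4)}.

L⁻¹{s/(s² + 4)} = cos(2t). By the time shift theorem, L⁻¹{e^(-as)F(s)} = u(t-a)f(t-a) with a=2, so L⁻¹{e^(-2s)·s/(s² + 4)} = u(t-2)·cos(2(t-2))

Final answer: u(t-2)·cos(2(t-2))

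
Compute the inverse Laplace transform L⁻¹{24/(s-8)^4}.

L⁻¹{n!/(s-a)^(n+1)} = t^n·e^(at) with n=3, a=8. So L⁻¹{6/(s-8)^4} = t^3·e^(8t), and L⁻¹{24/(s-8)^4} = (24/6)·t^3·e^(8t) = 4·t^3·e^(8t)

Final answer: 4·t^3·e^(8t)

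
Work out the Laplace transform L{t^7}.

L{t^n} = n!/s^(n+1), so L{t^7} = 5040/s^8

Final answer: 5040/s^8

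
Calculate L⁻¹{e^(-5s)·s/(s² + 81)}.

L⁻¹{s/(s² + 81)} = cos(9t). By the time shift theorem, L⁻¹{e^(-as)F(s)} = u(t-a)f(t-a) with a=5, so L⁻¹{e^(-5s)·s/(s² + 81)} = u(t-5)·cos(9(t-5))

Final answer: u(t-5)·cos(9(t-5))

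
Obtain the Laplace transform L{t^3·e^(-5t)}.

L{t^n·e^(at)} = n!/(s-a)^(n+1), so L{t^3·e^(-5t)} = 6/(s+5)^4

Final answer: 6/(s+5)^4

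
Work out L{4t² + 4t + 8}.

L{4t² + 4t + 8} = 4·2/s³ + 4/s² + 8/s = 8/s³ + 4/s² + 8/s

Final answer: 8/s³ + 4/s² + 8/s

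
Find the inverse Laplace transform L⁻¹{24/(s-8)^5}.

L⁻¹{n!/(s-a)^(n+1)} = t^n·e^(at), so L⁻¹{24/(s-8)^5} = t^4·e^(8t)

Final answer: t^4·e^(8t)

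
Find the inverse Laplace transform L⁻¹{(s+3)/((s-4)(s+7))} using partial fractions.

Using partial fractions, f(t) = (7e^(4t) + 4e^(-7t))/11

Final answer: (7e^(4t) + 4e^(-7t))/11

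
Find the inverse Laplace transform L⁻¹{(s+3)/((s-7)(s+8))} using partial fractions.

Using partial fractions, f(t) = (10e^(7t) + 5e^(-8t))/15

Final answer: (10e^(7t) + 5e^(-8t))/15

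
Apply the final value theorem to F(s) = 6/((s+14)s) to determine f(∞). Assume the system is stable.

f(∞) = lim_{s→0} sF(s) = lim_{s→0} 6/(s+14) = 3/7

Final answer: 3/7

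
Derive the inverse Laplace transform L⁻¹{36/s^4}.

L⁻¹{n!/s^(n+1)} = t^n with n=3. So L⁻¹{6/s^4} = t^3, and L⁻¹{36/s^4} = (36/6)·t^3 = 6·t^3

Final answer: 6·t^3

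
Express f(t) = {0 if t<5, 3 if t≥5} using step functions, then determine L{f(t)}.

f(t) = 3·u(t-5). L{u(t-5)} = e^(-5s)/s, so L{f(t)} = 3·e^(-5s)/s

Final answer: 3·e^(-5s)/s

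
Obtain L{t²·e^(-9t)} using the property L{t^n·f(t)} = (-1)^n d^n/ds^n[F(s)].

L{e^(-9t)} = 1/(s+9). d/ds[1/(s+9)] = -1/(s+9)². d²/ds²[1/(s+9)] = 2/(s+9)³. So L{t²·e^(-9t)} = (-1)² · 2/(s+9)³ = 2/(s+9)³

Final answer: 2/(s+9)³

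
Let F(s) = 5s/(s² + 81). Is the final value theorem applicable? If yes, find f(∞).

The final value theorem requires all poles of sF(s) in the left half-plane. sF(s) = 5s²/(s² + 81) has poles at s = ±9i (imaginary axis). Theorem does NOT apply (oscillatory system).

Final answer: Not applicable (oscillatory)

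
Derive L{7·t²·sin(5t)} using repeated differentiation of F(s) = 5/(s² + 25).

F(s) = 5/(s² + 25). F'(s) = -10s/(s² + 25)². F''(s) = -10(25 - 3s²)/(s² + 25)³ = (30s² - 250)/(s² + 25)³. So L{t²·sin(5t)} = (-1)² F''(s) = (30s² - 250)/(s² + 25)³. Then L{7·t²·sin(5t)} = 7·(30s² - 250)/(s² + 25)³ = (210s² - 1750)/(s² + 25)³

Final answer: (210s² - 1750)/(s² + 25)³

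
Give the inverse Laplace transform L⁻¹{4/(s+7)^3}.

L⁻¹{n!/(s-a)^(n+1)} = t^n·e^(at) with n=2, a=-7. So L⁻¹{2/(s+7)^3} = t^2·e^(-7t), and L⁻¹{4/(s+7)^3} = (4/2)·t^2·e^(-7t) = 2·t^2·e^(-7t)

Final answer: 2·t^2·e^(-7t)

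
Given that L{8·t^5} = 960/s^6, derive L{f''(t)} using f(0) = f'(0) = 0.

L{f''(t)} = s²F(s) - sf(0) - f'(0) = s²·960/s^6 - 0 - 0 = 960/s^4

Final answer: 960/s^4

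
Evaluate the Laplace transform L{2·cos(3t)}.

L{cos(ωt)} = s/(s² + ω²), so L{cos(3t)} = s/(s² + 9). Then L{2·cos(3t)} = 2·s/(s² + 9) = 2s/(s² + 9)

Final answer: 2s/(s² + 9)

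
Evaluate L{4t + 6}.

L{4t + 6} = 4·L{t} + 6·L{1} = 4/s² + 6/s

Final answer: 4/s² + 6/s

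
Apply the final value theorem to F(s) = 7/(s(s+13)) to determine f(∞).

f(∞) = lim_{s→0} s·7/(s(s+13)) = lim_{s→0} 7/(s+13) = 7/13 = 7/13

Final answer: 7/13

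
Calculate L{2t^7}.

L{t^n} = n!/s^(n+1). So L{2t^7} = 2·7!/s^8 = 10080/s^8

Final answer: 10080/s^8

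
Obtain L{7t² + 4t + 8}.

L{7t² + 4t + 8} = 7·2/s³ + 4/s² + 8/s = 14/s³ + 4/s² + 8/s

Final answer: 14/s³ + 4/s² + 8/s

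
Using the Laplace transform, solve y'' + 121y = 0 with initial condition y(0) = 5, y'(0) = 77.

L{y''} + 121L{y} = 0. s²Y - 5s - 77 + 121Y = 0. Y(s² + 121) = 5s + 77. Y = (5s + 77)/(s² + 121). Inverting: y(t) = 5cos(11t) + 7sin(11t)

Final answer: y(t) = 5cos(11t) + 7sin(11t)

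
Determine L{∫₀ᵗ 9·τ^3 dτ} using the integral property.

L{∫₀ᵗ f(τ)dτ} = F(s)/s with f(t) = 9t^3. F(s) = 54/s^4, so L{∫₀ᵗ 9·τ^3 dτ} = (54/s^4)/s = 54/s^5. (Check: ∫₀ᵗ 9·τ^3 dτ = 9t^4/4.)

Final answer: 54/s^5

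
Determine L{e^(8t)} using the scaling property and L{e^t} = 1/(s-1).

Using L{f(at)} = (1/a)F(s/a) with a=8 and f(t) = e^t: L{e^(8t)} = (1/8) · 1/((s/8)-1) = (1/8) · 8/(s-8) = 1/(s-8)

Final answer: 1/(s-8)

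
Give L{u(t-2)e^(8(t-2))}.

u(t-a)f(t-a) with f(t)=e^(8t). L{e^(8t)} = 1/(s-8). By time shift: e^(-2s)/(s-8)

Final answer: e^(-2s)/(s-8)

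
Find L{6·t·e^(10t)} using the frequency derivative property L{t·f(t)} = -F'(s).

L{e^(10t)} = 1/(s-10). By frequency derivative: L{t·e^(10t)} = -d/ds[1/(s-10)] = -(-1)/(s-10)² = 1/(s-10)². Then L{6·t·e^(10t)} = 6·1/(s-10)² = 6/(s-10)²

Final answer: 6/(s-10)²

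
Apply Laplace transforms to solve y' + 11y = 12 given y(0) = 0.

sY + 11Y = 12/s. Y = 12/(s(s+11)). Partial fractions: Y = 12/11/s - 12/11/(s+11)

Final answer: y(t) = 12/11(1 - e^(-11t))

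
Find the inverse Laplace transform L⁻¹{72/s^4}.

L⁻¹{n!/s^(n+1)} = t^n with n=3. So L⁻¹{6/s^4} = t^3, and L⁻¹{72/s^4} = (72/6)·t^3 = 12·t^3

Final answer: 12·t^3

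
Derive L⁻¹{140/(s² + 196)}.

This is the form c·a/(s² + a²) with a = 14, c = 10. L⁻¹ = 10·sin(14t)

Final answer: 10·sin(14t)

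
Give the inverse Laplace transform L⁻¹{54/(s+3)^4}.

L⁻¹{n!/(s-a)^(n+1)} = t^n·e^(at) with n=3, a=-3. So L⁻¹{6/(s+3)^4} = t^3·e^(-3t), and L⁻¹{54/(s+3)^4} = (54/6)·t^3·e^(-3t) = 9·t^3·e^(-3t)

Final answer: 9·t^3·e^(-3t)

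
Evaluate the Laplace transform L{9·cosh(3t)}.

L{cosh(ωt)} = s/(s² - ω²), so L{cosh(3t)} = s/(s² - 9). Then L{9·cosh(3t)} = 9·s/(s² - 9) = 9s/(s² - 9)

Final answer: 9s/(s² - 9)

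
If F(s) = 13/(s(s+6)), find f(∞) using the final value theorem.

f(∞) = lim_{s→0} s·13/(s(s+6)) = lim_{s→0} 13/(s+6) = 13/6 = 13/6

Final answer: 13/6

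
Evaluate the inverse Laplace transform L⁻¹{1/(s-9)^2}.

L⁻¹{n!/(s-a)^(n+1)} = t^n·e^(at), so L⁻¹{1/(s-9)^2} = t·e^(9t)

Final answer: t·e^(9t)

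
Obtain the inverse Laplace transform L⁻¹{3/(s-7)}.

L⁻¹{1/(s-a)} = e^(at), so L⁻¹{1/(s-7)} = e^(7t), and L⁻¹{3/(s-7)} = 3·e^(7t)

Final answer: 3·e^(7t)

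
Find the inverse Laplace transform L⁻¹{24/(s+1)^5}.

L⁻¹{n!/(s-a)^(n+1)} = t^n·e^(at) with n=4, a=-1. So L⁻¹{24/(s+1)^5} = t^4·e^(-t)

Final answer: t^4·e^(-t)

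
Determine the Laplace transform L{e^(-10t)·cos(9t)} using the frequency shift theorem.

Frequency shift: L{e^(at)f(t)} = F(s-a). L{e^(-10t)·cos(9t)} = (s+10)/((s+10)² + 81)

Final answer: (s+10)/((s+10)² + 81)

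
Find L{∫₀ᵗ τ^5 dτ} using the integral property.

L{∫₀ᵗ f(τ)dτ} = F(s)/s with f(t) = t^5. F(s) = 120/s^6, so L{∫₀ᵗ τ^5 dτ} = (120/s^6)/s = 120/s^7. (Check: ∫₀ᵗ τ^5 dτ = t^6/6.)

Final answer: 120/s^7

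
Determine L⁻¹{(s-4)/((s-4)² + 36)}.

Using frequency shift: L⁻¹{(s-a)/((s-a)² + b²)} = e^(at)cos(bt). Here a=4, b=6

Final answer: e^(4t)·cos(6t)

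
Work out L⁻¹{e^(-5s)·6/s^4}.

L⁻¹{6/s^4} = t^3. By the time shift theorem, L⁻¹{e^(-as)F(s)} = u(t-a)f(t-a) with a=5, so L⁻¹{e^(-5s)·6/s^4} = u(t-5)·(t-5)^3

Final answer: u(t-5)·(t-5)^3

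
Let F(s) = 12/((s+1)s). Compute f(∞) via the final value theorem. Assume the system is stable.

f(∞) = lim_{s→0} sF(s) = lim_{s→0} 12/(s+1) = 12

Final answer: 12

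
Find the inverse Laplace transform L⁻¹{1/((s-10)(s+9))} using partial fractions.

Decompose: A/(s-10) + B/(s+9). A = 1/19, B = -1/19. f(t) = (e^(10t) - e^(-9t))/19

Final answer: (e^(10t) - e^(-9t))/19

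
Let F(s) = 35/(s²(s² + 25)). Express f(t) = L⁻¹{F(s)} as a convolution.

35/(s²(s² + 25)) = (1/s²)·(35/(s² + 25)) = L{t}·L{7·sin(5t)}. So f(t) = t*(7·sin(5t)) = ∫₀ᵗ 7τ·sin(5(t-τ)) dτ

Final answer: ∫₀ᵗ 7τ·sin(5(t-τ)) dτ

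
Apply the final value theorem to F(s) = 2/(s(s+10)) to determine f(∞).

f(∞) = lim_{s→0} s·2/(s(s+10)) = lim_{s→0} 2/(s+10) = 2/10 = 1/5

Final answer: 1/5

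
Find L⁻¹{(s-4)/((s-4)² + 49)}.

Using frequency shift: L⁻¹{(s-a)/((s-a)² + b²)} = e^(at)cos(bt). Here a=4, b=7

Final answer: e^(4t)·cos(7t)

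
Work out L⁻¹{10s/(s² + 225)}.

This is the form c·s/(s² + a²) with a = 15, c = 10. L⁻¹ = 10·cos(15t)

Final answer: 10·cos(15t)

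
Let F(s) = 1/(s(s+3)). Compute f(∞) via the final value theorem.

f(∞) = lim_{s→0} s·1/(s(s+3)) = lim_{s→0} 1/(s+3) = 1/3 = 1/3

Final answer: 1/3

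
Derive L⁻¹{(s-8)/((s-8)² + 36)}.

Using frequency shift: L⁻¹{(s-a)/((s-a)² + b²)} = e^(at)cos(bt). Here a=8, b=6

Final answer: e^(8t)·cos(6t)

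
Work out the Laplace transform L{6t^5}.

L{6t^5} = 6 · L{t^5} = 6 · 120/s^6 = 720/s^6

Final answer: 720/s^6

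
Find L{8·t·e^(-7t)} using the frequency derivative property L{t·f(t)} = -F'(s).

L{e^(-7t)} = 1/(s+7). By frequency derivative: L{t·e^(-7t)} = -d/ds[1/(s+7)] = -(-1)/(s+7)² = 1/(s+7)². Then L{8·t·e^(-7t)} = 8·1/(s+7)² = 8/(s+7)²

Final answer: 8/(s+7)²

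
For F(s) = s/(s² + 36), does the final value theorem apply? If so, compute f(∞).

The final value theorem requires all poles of sF(s) in the left half-plane. sF(s) = s²/(s² + 36) has poles at s = ±6i (imaginary axis). Theorem does NOT apply (oscillatory system).

Final answer: Not applicable (oscillatory)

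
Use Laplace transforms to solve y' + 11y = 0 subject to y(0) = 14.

L{y'} + 11L{y} = 0. sY - 14 + 11Y = 0. Y(s+11) = 14. Y = 14/(s+11)

Final answer: y(t) = 14e^(-11t)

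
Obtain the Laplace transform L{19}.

L{19} = 19 · L{1} = 19/s

Final answer: 19/s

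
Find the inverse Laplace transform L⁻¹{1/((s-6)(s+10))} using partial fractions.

Decompose: A/(s-6) + B/(s+10). A = 1/16, B = -1/16. f(t) = (e^(6t) - e^(-10t))/16

Final answer: (e^(6t) - e^(-10t))/16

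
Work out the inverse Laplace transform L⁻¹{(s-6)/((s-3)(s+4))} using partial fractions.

Using partial fractions, f(t) = (-3e^(3t) + 10e^(-4t))/7

Final answer: (-3e^(3t) + 10e^(-4t))/7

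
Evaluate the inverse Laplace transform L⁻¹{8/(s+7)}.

L⁻¹{1/(s-a)} = e^(at), so L⁻¹{1/(s+7)} = e^(-7t), and L⁻¹{8/(s+7)} = 8·e^(-7t)

Final answer: 8·e^(-7t)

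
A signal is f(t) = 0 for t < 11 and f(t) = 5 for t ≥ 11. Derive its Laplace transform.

f(t) = 5·u(t-11). L{u(t-11)} = e^(-11s)/s, so L{f(t)} = 5·e^(-11s)/s

Final answer: 5·e^(-11s)/s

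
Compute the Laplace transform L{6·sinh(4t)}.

L{sinh(ωt)} = ω/(s² - ω²), so L{sinh(4t)} = 4/(s² - 16). Then L{6·sinh(4t)} = 6·4/(s² - 16) = 24/(s² - 16)

Final answer: 24/(s² - 16)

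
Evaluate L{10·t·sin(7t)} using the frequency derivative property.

L{sin(7t)} = 7/(s² + 49). By L{t·f(t)} = -F'(s): -d/ds[7/(s² + 49)] = -(7)·(-2s)/(s² + 49)² = 14s/(s² + 49)². Then L{10·t·sin(7t)} = 10·14s/(s² + 49)² = 140s/(s² + 49)²

Final answer: 140s/(s² + 49)²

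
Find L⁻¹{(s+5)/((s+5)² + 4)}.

Using frequency shift: L⁻¹{(s-a)/((s-a)² + b²)} = e^(at)cos(bt). Here a=-5, b=2

Final answer: e^(-5t)·cos(2t)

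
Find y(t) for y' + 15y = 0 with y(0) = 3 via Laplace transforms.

L{y'} + 15L{y} = 0. sY - 3 + 15Y = 0. Y(s+15) = 3. Y = 3/(s+15)

Final answer: y(t) = 3e^(-15t)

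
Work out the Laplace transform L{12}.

L{12} = 12 · L{1} = 12/s

Final answer: 12/s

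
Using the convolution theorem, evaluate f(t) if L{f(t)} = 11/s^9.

11/s^9 = (11/s)·(1/s^8) = L{11}·L{t^7/5040}. By convolution, f(t) = 11*t^7/5040 = ∫₀ᵗ 11·τ^7/5040 dτ = 11·t^8/40320

Final answer: 11·t^8/40320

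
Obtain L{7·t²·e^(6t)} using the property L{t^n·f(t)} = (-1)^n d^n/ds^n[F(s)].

L{e^(6t)} = 1/(s-6). d/ds[1/(s-6)] = -1/(s-6)². d²/ds²[1/(s-6)] = 2/(s-6)³. So L{t²·e^(6t)} = (-1)² · 2/(s-6)³ = 2/(s-6)³. Then L{7·t²·e^(6t)} = 7·2/(s-6)³ = 14/(s-6)³

Final answer: 14/(s-6)³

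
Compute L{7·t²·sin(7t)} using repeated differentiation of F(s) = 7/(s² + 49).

F(s) = 7/(s² + 49). F'(s) = -14s/(s² + 49)². F''(s) = -14(49 - 3s²)/(s² + 49)³ = (42s² - 686)/(s² + 49)³. So L{t²·sin(7t)} = (-1)² F''(s) = (42s² - 686)/(s² + 49)³. Then L{7·t²·sin(7t)} = 7·(42s² - 686)/(s² + 49)³ = (294s² - 4802)/(s² + 49)³

Final answer: (294s² - 4802)/(s² + 49)³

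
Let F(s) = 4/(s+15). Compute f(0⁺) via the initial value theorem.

f(0⁺) = lim_{s→∞} s·4/(s+15) = lim_{s→∞} 4s/(s+15) = 4

Final answer: 4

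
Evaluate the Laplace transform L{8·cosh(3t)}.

L{cosh(ωt)} = s/(s² - ω²), so L{cosh(3t)} = s/(s² - 9). Then L{8·cosh(3t)} = 8·s/(s² - 9) = 8s/(s² - 9)

Final answer: 8s/(s² - 9)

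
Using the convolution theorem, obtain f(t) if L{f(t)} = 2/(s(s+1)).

2/(s(s+1)) = (2/s)·(1/(s+1)) = L{2}·L{e^(-t)}. By convolution, f(t) = 2*e^(-t) = ∫₀ᵗ 2·e^(-τ) dτ = 2·(1 - e^(-t))/1

Final answer: 2·(1 - e^(-t))/1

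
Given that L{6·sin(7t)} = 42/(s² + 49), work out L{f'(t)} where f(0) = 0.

L{f'(t)} = s·F(s) - f(0) = s·42/(s² + 49) - 0 = 42s/(s² + 49)

Final answer: 42s/(s² + 49)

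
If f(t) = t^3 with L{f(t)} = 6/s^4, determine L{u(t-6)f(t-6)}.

Time shift theorem: L{u(t-a)f(t-a)} = e^(-as)F(s). Here a=6, F(s) = 6/s^4, so L{u(t-6)f(t-6)} = e^(-6s)·6/s^4

Final answer: e^(-6s)·6/s^4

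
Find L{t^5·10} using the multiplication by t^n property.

L{10} = 10/s. d^1/ds^1[1/s] = -1/s². d^2/ds^2[1/s] = 2/s^3. d^3/ds^3[1/s] = -6/s^4. d^4/ds^4[1/s] = 24/s^5. d^5/ds^5[1/s] = -120/s^6. So L{t^5} = (-1)^{5}·-120/s^6 = 120/s^6. Then L{t^5·10} = 10·120/s^6 = 1200/s^6

Final answer: 1200/s^6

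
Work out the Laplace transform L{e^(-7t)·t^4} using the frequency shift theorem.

L{e^(at)·t^n} = n!/(s-a)^(n+1), so L{e^(-7t)·t^4} = 24/(s+7)^5

Final answer: 24/(s+7)^5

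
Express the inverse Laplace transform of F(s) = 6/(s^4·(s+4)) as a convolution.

6/(s^4·(s+4)) = (6/s^4)·(1/(s+4)) = L{t^3}·L{e^(-4t)}. So f(t) = t^3*e^(-4t) = ∫₀ᵗ τ^3·e^(-4(t-τ)) dτ

Final answer: ∫₀ᵗ τ^3·e^(-4(t-τ)) dτ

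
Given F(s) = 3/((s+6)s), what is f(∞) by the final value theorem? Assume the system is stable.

f(∞) = lim_{s→0} sF(s) = lim_{s→0} 3/(s+6) = 1/2

Final answer: 1/2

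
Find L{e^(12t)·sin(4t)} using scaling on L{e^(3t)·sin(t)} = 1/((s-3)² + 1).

Scaling with a=4: L{e^(12t)·sin(4t)} = (1/4) · 1/((s/4-3)² + 1). Simplifying: 4/((s-12)² + 16)

Final answer: 4/((s-12)² + 16)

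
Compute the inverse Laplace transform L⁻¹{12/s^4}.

L⁻¹{n!/s^(n+1)} = t^n with n=3. So L⁻¹{6/s^4} = t^3, and L⁻¹{12/s^4} = (12/6)·t^3 = 2·t^3

Final answer: 2·t^3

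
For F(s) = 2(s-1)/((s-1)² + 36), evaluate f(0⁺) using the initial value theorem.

f(0⁺) = lim_{s→∞} sF(s) = lim_{s→∞} 2s(s-1)/((s-1)² + 36) = 2

Final answer: 2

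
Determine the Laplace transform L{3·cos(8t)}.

L{cos(ωt)} = s/(s² + ω²), so L{cos(8t)} = s/(s² + 64). Then L{3·cos(8t)} = 3·s/(s² + 64) = 3s/(s² + 64)

Final answer: 3s/(s² + 64)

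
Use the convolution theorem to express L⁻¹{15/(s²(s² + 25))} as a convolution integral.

15/(s²(s² + 25)) = (1/s²)·(15/(s² + 25)) = L{t}·L{3·sin(5t)}. So f(t) = t*(3·sin(5t)) = ∫₀ᵗ 3τ·sin(5(t-τ)) dτ

Final answer: ∫₀ᵗ 3τ·sin(5(t-τ)) dτ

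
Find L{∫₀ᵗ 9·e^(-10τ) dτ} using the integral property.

L{∫₀ᵗ f(τ)dτ} = F(s)/s with F(s) = 9/(s+10), so L{∫₀ᵗ 9·e^(-10τ) dτ} = 9/(s(s+10))

Final answer: 9/(s(s+10))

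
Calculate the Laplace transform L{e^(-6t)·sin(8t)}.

L{e^(at)·sin(ωt)} = ω/((s-a)² + ω²), so L{e^(-6t)·sin(8t)} = 8/((s+6)² + 64)

Final answer: 8/((s+6)² + 64)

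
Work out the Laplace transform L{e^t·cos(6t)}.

L{e^(at)·cos(ωt)} = (s-a)/((s-a)² + ω²), so L{e^t·cos(6t)} = (s-1)/((s-1)² + 36)

Final answer: (s-1)/((s-1)² + 36)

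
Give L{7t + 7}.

L{7t + 7} = 7·L{t} + 7·L{1} = 7/s² + 7/s

Final answer: 7/s² + 7/s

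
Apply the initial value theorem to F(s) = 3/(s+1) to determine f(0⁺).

f(0⁺) = lim_{s→∞} s·3/(s+1) = lim_{s→∞} 3s/(s+1) = 3

Final answer: 3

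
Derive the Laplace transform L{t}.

L{t^n} = n!/s^(n+1), so L{t} = 1/s^2

Final answer: 1/s^2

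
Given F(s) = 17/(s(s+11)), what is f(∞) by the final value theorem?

f(∞) = lim_{s→0} s·17/(s(s+11)) = lim_{s→0} 17/(s+11) = 17/11 = 17/11

Final answer: 17/11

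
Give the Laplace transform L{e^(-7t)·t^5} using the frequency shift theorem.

L{e^(at)·t^n} = n!/(s-a)^(n+1), so L{e^(-7t)·t^5} = 120/(s+7)^6

Final answer: 120/(s+7)^6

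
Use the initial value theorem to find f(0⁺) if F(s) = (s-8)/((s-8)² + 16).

f(0⁺) = lim_{s→∞} sF(s) = lim_{s→∞} s(s-8)/((s-8)² + 16) = 1

Final answer: 1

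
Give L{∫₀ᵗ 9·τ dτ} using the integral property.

L{∫₀ᵗ f(τ)dτ} = F(s)/s with f(t) = 9t. F(s) = 9/s^2, so L{∫₀ᵗ 9·τ dτ} = (9/s^2)/s = 9/s^3. (Check: ∫₀ᵗ 9·τ dτ = 9t^2/2.)

Final answer: 9/s^3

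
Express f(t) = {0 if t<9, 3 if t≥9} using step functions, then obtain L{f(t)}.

f(t) = 3·u(t-9). L{u(t-9)} = e^(-9s)/s, so L{f(t)} = 3·e^(-9s)/s

Final answer: 3·e^(-9s)/s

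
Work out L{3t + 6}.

L{3t + 6} = 3·L{t} + 6·L{1} = 3/s² + 6/s

Final answer: 3/s² + 6/s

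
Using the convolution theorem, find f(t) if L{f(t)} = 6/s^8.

6/s^8 = (6/s)·(1/s^7) = L{6}·L{t^6/720}. By convolution, f(t) = 6*t^6/720 = ∫₀ᵗ 6·τ^6/720 dτ = 6·t^7/5040

Final answer: 6·t^7/5040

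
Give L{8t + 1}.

L{8t + 1} = 8·L{t} + L{1} = 8/s² + 1/s

Final answer: 8/s² + 1/s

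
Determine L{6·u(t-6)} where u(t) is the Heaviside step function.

L{u(t-a)} = e^(-as)/s. Here a=6, so L{u(t-6)} = e^(-6s)/s, and L{6·u(t-6)} = 6·e^(-6s)/s

Final answer: 6·e^(-6s)/s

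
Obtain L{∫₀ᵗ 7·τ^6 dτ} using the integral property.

L{∫₀ᵗ f(τ)dτ} = F(s)/s with f(t) = 7t^6. F(s) = 5040/s^7, so L{∫₀ᵗ 7·τ^6 dτ} = (5040/s^7)/s = 5040/s^8. (Check: ∫₀ᵗ 7·τ^6 dτ = 7t^7/7.)

Final answer: 5040/s^8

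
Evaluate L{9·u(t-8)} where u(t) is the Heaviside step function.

L{u(t-a)} = e^(-as)/s. Here a=8, so L{u(t-8)} = e^(-8s)/s, and L{9·u(t-8)} = 9·e^(-8s)/s

Final answer: 9·e^(-8s)/s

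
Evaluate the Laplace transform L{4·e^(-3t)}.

L{e^(at)} = 1/(s-a), so L{e^(-3t)} = 1/(s+3). Then L{4·e^(-3t)} = 4/(s+3)

Final answer: 4/(s+3)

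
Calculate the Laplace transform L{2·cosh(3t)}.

L{cosh(ωt)} = s/(s² - ω²), so L{cosh(3t)} = s/(s² - 9). Then L{2·cosh(3t)} = 2·s/(s² - 9) = 2s/(s² - 9)

Final answer: 2s/(s² - 9)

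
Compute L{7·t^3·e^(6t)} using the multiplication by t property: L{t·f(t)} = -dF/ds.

Using L{t^n·e^(at)} = n!/(s-a)^(n+1), L{t^3·e^(6t)} = 6/(s-6)^4, so L{7·t^3·e^(6t)} = 7·6/(s-6)^4 = 42/(s-6)^4

Final answer: 42/(s-6)^4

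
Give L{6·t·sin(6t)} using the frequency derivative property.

L{sin(6t)} = 6/(s² + 36). By L{t·f(t)} = -F'(s): -d/ds[6/(s² + 36)] = -(6)·(-2s)/(s² + 36)² = 12s/(s² + 36)². Then L{6·t·sin(6t)} = 6·12s/(s² + 36)² = 72s/(s² + 36)²

Final answer: 72s/(s² + 36)²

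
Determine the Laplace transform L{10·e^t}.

L{e^(at)} = 1/(s-a), so L{e^t} = 1/(s-1). Then L{10·e^t} = 10/(s-1)

Final answer: 10/(s-1)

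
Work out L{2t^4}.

L{t^n} = n!/s^(n+1). So L{2t^4} = 2·4!/s^5 = 48/s^5

Final answer: 48/s^5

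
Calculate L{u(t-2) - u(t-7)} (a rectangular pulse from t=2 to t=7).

L{u(t-a)} = e^(-as)/s. L{u(t-2) - u(t-7)} = (e^(-2s) - e^(-7s))/s

Final answer: (e^(-2s) - e^(-7s))/s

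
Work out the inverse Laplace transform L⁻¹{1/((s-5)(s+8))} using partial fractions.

Decompose: A/(s-5) + B/(s+8). A = 1/13, B = -1/13. f(t) = (e^(5t) - e^(-8t))/13

Final answer: (e^(5t) - e^(-8t))/13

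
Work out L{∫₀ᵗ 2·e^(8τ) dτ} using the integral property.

L{∫₀ᵗ f(τ)dτ} = F(s)/s with F(s) = 2/(s-8), so L{∫₀ᵗ 2·e^(8τ) dτ} = 2/(s(s-8))

Final answer: 2/(s(s-8))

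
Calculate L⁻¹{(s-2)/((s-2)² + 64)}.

Using frequency shift: L⁻¹{(s-a)/((s-a)² + b²)} = e^(at)cos(bt). Here a=2, b=8

Final answer: e^(2t)·cos(8t)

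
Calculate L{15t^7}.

L{t^n} = n!/s^(n+1). So L{15t^7} = 15·7!/s^8 = 75600/s^8

Final answer: 75600/s^8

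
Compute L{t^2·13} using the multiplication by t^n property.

L{13} = 13/s. d^1/ds^1[1/s] = -1/s². d^2/ds^2[1/s] = 2/s^3. So L{t^2} = (-1)^{2}·2/s^3 = 2/s^3. Then L{t^2·13} = 13·2/s^3 = 26/s^3

Final answer: 26/s^3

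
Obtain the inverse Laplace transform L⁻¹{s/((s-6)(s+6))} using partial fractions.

Using partial fractions, f(t) = (6e^(6t) + 6e^(-6t))/12

Final answer: (6e^(6t) + 6e^(-6t))/12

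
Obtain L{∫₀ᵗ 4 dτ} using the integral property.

L{∫₀ᵗ f(τ)dτ} = F(s)/s with f(t) = 4. F(s) = 4/s, so L{∫₀ᵗ 4 dτ} = (4/s)/s = 4/s². (Check: ∫₀ᵗ 4 dτ = 4t.)

Final answer: 4/s²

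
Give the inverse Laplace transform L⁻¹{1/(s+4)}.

L⁻¹{1/(s-a)} = e^(at), so L⁻¹{1/(s+4)} = e^(-4t)

Final answer: e^(-4t)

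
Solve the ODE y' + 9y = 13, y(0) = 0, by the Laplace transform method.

sY + 9Y = 13/s. Y = 13/(s(s+9)). Partial fractions: Y = 13/9/s - 13/9/(s+9)

Final answer: y(t) = 13/9(1 - e^(-9t))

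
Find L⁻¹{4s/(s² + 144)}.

This is the form c·s/(s² + a²) with a = 12, c = 4. L⁻¹ = 4·cos(12t)

Final answer: 4·cos(12t)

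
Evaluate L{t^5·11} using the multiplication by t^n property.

L{11} = 11/s. d^1/ds^1[1/s] = -1/s². d^2/ds^2[1/s] = 2/s^3. d^3/ds^3[1/s] = -6/s^4. d^4/ds^4[1/s] = 24/s^5. d^5/ds^5[1/s] = -120/s^6. So L{t^5} = (-1)^{5}·-120/s^6 = 120/s^6. Then L{t^5·11} = 11·120/s^6 = 1320/s^6

Final answer: 1320/s^6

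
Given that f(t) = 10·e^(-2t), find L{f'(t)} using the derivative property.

f(0) = 10, F(s) = 10/(s+2). L{f'(t)} = s·F(s) - f(0) = 10s/(s+2) - 10 = (10s - 10(s+2))/(s+2) = -20/(s+2)

Final answer: -20/(s+2)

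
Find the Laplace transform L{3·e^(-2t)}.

L{e^(at)} = 1/(s-a), so L{e^(-2t)} = 1/(s+2). Then L{3·e^(-2t)} = 3/(s+2)

Final answer: 3/(s+2)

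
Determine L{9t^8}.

L{t^n} = n!/s^(n+1). So L{9t^8} = 9·8!/s^9 = 362880/s^9

Final answer: 362880/s^9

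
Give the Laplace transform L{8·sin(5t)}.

L{sin(ωt)} = ω/(s² + ω²), so L{sin(5t)} = 5/(s² + 25). Then L{8·sin(5t)} = 8·5/(s² + 25) = 40/(s² + 25)

Final answer: 40/(s² + 25)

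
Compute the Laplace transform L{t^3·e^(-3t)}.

L{t^n·e^(at)} = n!/(s-a)^(n+1), so L{t^3·e^(-3t)} = 6/(s+3)^4

Final answer: 6/(s+3)^4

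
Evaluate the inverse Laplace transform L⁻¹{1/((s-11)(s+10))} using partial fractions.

Decompose: A/(s-11) + B/(s+10). A = 1/21, B = -1/21. f(t) = (e^(11t) - e^(-10t))/21

Final answer: (e^(11t) - e^(-10t))/21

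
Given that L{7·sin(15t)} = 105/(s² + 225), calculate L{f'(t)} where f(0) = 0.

L{f'(t)} = s·F(s) - f(0) = s·105/(s² + 225) - 0 = 105s/(s² + 225)

Final answer: 105s/(s² + 225)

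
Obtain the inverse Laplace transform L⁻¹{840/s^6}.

L⁻¹{n!/s^(n+1)} = t^n with n=5. So L⁻¹{120/s^6} = t^5, and L⁻¹{840/s^6} = (840/120)·t^5 = 7·t^5

Final answer: 7·t^5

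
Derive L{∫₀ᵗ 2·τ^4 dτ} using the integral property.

L{∫₀ᵗ f(τ)dτ} = F(s)/s with f(t) = 2t^4. F(s) = 48/s^5, so L{∫₀ᵗ 2·τ^4 dτ} = (48/s^5)/s = 48/s^6. (Check: ∫₀ᵗ 2·τ^4 dτ = 2t^5/5.)

Final answer: 48/s^6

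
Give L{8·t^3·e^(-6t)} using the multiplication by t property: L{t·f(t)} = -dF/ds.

Using L{t^n·e^(at)} = n!/(s-a)^(n+1), L{t^3·e^(-6t)} = 6/(s+6)^4, so L{8·t^3·e^(-6t)} = 8·6/(s+6)^4 = 48/(s+6)^4

Final answer: 48/(s+6)^4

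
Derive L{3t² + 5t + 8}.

L{3t² + 5t + 8} = 3·2/s³ + 5/s² + 8/s = 6/s³ + 5/s² + 8/s

Final answer: 6/s³ + 5/s² + 8/s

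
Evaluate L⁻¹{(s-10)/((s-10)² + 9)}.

Using frequency shift: L⁻¹{(s-a)/((s-a)² + b²)} = e^(at)cos(bt). Here a=10, b=3

Final answer: e^(10t)·cos(3t)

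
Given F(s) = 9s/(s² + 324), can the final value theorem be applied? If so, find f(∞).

The final value theorem requires all poles of sF(s) in the left half-plane. sF(s) = 9s²/(s² + 324) has poles at s = ±18i (imaginary axis). Theorem does NOT apply (oscillatory system).

Final answer: Not applicable (oscillatory)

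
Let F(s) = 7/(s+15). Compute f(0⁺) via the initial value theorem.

f(0⁺) = lim_{s→∞} s·7/(s+15) = lim_{s→∞} 7s/(s+15) = 7

Final answer: 7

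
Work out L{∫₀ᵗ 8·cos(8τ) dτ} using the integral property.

L{∫₀ᵗ f(τ)dτ} = F(s)/s with F(s) = 8s/(s² + 64), so the result is (8s/(s² + 64))/s = 8/(s² + 64)

Final answer: 8/(s² + 64)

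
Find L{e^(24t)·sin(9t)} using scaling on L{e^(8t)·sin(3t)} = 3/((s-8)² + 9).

Scaling with a=3: L{e^(24t)·sin(9t)} = (1/3) · 3/((s/3-8)² + 9). Simplifying: 9/((s-24)² + 81)

Final answer: 9/((s-24)² + 81)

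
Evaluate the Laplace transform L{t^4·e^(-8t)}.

L{t^n·e^(at)} = n!/(s-a)^(n+1), so L{t^4·e^(-8t)} = 24/(s+8)^5

Final answer: 24/(s+8)^5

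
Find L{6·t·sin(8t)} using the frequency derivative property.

L{sin(8t)} = 8/(s² + 64). By L{t·f(t)} = -F'(s): -d/ds[8/(s² + 64)] = -(8)·(-2s)/(s² + 64)² = 16s/(s² + 64)². Then L{6·t·sin(8t)} = 6·16s/(s² + 64)² = 96s/(s² + 64)²

Final answer: 96s/(s² + 64)²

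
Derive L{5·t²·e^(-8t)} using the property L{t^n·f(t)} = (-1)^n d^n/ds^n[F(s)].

L{e^(-8t)} = 1/(s+8). d/ds[1/(s+8)] = -1/(s+8)². d²/ds²[1/(s+8)] = 2/(s+8)³. So L{t²·e^(-8t)} = (-1)² · 2/(s+8)³ = 2/(s+8)³. Then L{5·t²·e^(-8t)} = 5·2/(s+8)³ = 10/(s+8)³

Final answer: 10/(s+8)³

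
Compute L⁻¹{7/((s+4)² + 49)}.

Form: b/((s-a)² + b²) → e^(at)sin(bt). With a=-4, b=7

Final answer: e^(-4t)·sin(7t)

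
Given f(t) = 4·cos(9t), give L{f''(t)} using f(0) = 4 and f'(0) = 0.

F(s) = 4s/(s² + 81). L{f''(t)} = s²F(s) - sf(0) - f'(0) = 4s³/(s² + 81) - 4s = (4s³ - 4s(s² + 81))/(s² + 81) = -324s/(s² + 81)

Final answer: -324s/(s² + 81)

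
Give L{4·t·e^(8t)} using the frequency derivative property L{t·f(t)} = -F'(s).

L{e^(8t)} = 1/(s-8). By frequency derivative: L{t·e^(8t)} = -d/ds[1/(s-8)] = -(-1)/(s-8)² = 1/(s-8)². Then L{4·t·e^(8t)} = 4·1/(s-8)² = 4/(s-8)²

Final answer: 4/(s-8)²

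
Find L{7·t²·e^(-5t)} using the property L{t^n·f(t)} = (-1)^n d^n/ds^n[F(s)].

L{e^(-5t)} = 1/(s+5). d/ds[1/(s+5)] = -1/(s+5)². d²/ds²[1/(s+5)] = 2/(s+5)³. So L{t²·e^(-5t)} = (-1)² · 2/(s+5)³ = 2/(s+5)³. Then L{7·t²·e^(-5t)} = 7·2/(s+5)³ = 14/(s+5)³

Final answer: 14/(s+5)³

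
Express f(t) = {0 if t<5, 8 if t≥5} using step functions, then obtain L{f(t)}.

f(t) = 8·u(t-5). L{u(t-5)} = e^(-5s)/s, so L{f(t)} = 8·e^(-5s)/s

Final answer: 8·e^(-5s)/s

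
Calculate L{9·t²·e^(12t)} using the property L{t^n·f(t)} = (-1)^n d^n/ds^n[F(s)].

L{e^(12t)} = 1/(s-12). d/ds[1/(s-12)] = -1/(s-12)². d²/ds²[1/(s-12)] = 2/(s-12)³. So L{t²·e^(12t)} = (-1)² · 2/(s-12)³ = 2/(s-12)³. Then L{9·t²·e^(12t)} = 9·2/(s-12)³ = 18/(s-12)³

Final answer: 18/(s-12)³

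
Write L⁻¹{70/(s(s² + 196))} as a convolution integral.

70/(s(s² + 196)) = (1/s)·(70/(s² + 196)) = L{1}·L{5·sin(14t)}. So f(t) = 1*(5·sin(14t)) = ∫₀ᵗ 5·sin(14τ) dτ

Final answer: ∫₀ᵗ 5·sin(14τ) dτ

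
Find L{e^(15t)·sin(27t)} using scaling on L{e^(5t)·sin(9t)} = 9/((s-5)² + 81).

Scaling with a=3: L{e^(15t)·sin(27t)} = (1/3) · 9/((s/3-5)² + 81). Simplifying: 27/((s-15)² + 729)

Final answer: 27/((s-15)² + 729)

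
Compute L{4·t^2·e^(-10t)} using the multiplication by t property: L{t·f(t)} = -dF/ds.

Using L{t^n·e^(at)} = n!/(s-a)^(n+1), L{t^2·e^(-10t)} = 2/(s+10)^3, so L{4·t^2·e^(-10t)} = 4·2/(s+10)^3 = 8/(s+10)^3

Final answer: 8/(s+10)^3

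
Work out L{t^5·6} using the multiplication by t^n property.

L{6} = 6/s. d^1/ds^1[1/s] = -1/s². d^2/ds^2[1/s] = 2/s^3. d^3/ds^3[1/s] = -6/s^4. d^4/ds^4[1/s] = 24/s^5. d^5/ds^5[1/s] = -120/s^6. So L{t^5} = (-1)^{5}·-120/s^6 = 120/s^6. Then L{t^5·6} = 6·120/s^6 = 720/s^6

Final answer: 720/s^6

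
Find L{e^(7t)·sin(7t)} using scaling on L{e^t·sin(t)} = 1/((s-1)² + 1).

Scaling with a=7: L{e^(7t)·sin(7t)} = (1/7) · 1/((s/7-1)² + 1). Simplifying: 7/((s-7)² + 49)

Final answer: 7/((s-7)² + 49)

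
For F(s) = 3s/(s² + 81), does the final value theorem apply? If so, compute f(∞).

The final value theorem requires all poles of sF(s) in the left half-plane. sF(s) = 3s²/(s² + 81) has poles at s = ±9i (imaginary axis). Theorem does NOT apply (oscillatory system).

Final answer: Not applicable (oscillatory)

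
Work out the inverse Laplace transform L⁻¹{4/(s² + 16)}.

L⁻¹{4/(s² + 16)} = sin(4t)

Final answer: sin(4t)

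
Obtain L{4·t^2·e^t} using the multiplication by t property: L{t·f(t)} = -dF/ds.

Using L{t^n·e^(at)} = n!/(s-a)^(n+1), L{t^2·e^t} = 2/(s-1)^3, so L{4·t^2·e^t} = 4·2/(s-1)^3 = 8/(s-1)^3

Final answer: 8/(s-1)^3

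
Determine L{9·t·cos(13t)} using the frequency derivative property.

L{cos(13t)} = s/(s² + 169). Derivative: d/ds[s/(s² + 169)] = [(s² + 169) - s·2s]/(s² + 169)² = (169 - s²)/(s² + 169)². So L{t·cos(13t)} = -F'(s) = (s² - 169)/(s² + 169)². Then L{9·t·cos(13t)} = 9·(s² - 169)/(s² + 169)²

Final answer: 9·(s² - 169)/(s² + 169)²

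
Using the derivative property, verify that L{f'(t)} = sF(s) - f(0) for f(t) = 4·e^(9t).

f'(t) = 36e^(9t). Direct: L{f'(t)} = 36/(s-9). Property: s·4/(s-9) - 4 = (4s - 4(s-9))/(s-9) = 36/(s-9). ✓

Final answer: 36/(s-9)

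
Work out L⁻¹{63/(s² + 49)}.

This is the form c·a/(s² + a²) with a = 7, c = 9. L⁻¹ = 9·sin(7t)

Final answer: 9·sin(7t)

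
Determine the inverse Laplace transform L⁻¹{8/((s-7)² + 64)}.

Using frequency shift, L⁻¹{8/((s-7)² + 64)} = e^(7t)·sin(8t)

Final answer: e^(7t)·sin(8t)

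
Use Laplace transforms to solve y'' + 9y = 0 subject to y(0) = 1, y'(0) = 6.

L{y''} + 9L{y} = 0. s²Y - s - 6 + 9Y = 0. Y(s² + 9) = s + 6. Y = (s + 6)/(s² + 9). Inverting: y(t) = cos(3t) + 2sin(3t)

Final answer: y(t) = cos(3t) + 2sin(3t)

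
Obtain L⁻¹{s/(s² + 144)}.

This is the form c·s/(s² + a²) with a = 12. L⁻¹ = cos(12t)

Final answer: cos(12t)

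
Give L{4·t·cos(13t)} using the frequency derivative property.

L{cos(13t)} = s/(s² + 169). Derivative: d/ds[s/(s² + 169)] = [(s² + 169) - s·2s]/(s² + 169)² = (169 - s²)/(s² + 169)². So L{t·cos(13t)} = -F'(s) = (s² - 169)/(s² + 169)². Then L{4·t·cos(13t)} = 4·(s² - 169)/(s² + 169)²

Final answer: 4·(s² - 169)/(s² + 169)²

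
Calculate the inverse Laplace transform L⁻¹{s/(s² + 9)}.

L⁻¹{s/(s² + 9)} = cos(3t)

Final answer: cos(3t)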